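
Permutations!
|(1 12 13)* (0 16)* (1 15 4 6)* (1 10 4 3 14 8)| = 42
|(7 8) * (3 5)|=|(3 5)(7 8)|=2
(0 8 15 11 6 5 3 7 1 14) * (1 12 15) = (0 8 1 14)(3 7 12 15 11 6 5) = [8, 14, 2, 7, 4, 3, 5, 12, 1, 9, 10, 6, 15, 13, 0, 11]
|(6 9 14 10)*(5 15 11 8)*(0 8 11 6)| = 8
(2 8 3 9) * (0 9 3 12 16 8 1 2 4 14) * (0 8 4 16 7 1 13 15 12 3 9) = (1 2 13 15 12 7)(3 9 16 4 14 8) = [0, 2, 13, 9, 14, 5, 6, 1, 3, 16, 10, 11, 7, 15, 8, 12, 4]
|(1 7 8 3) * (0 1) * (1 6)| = 6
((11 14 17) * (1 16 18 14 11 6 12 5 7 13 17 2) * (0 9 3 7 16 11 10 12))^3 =((0 9 3 7 13 17 6)(1 11 10 12 5 16 18 14 2))^3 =(0 7 6 3 17 9 13)(1 12 18)(2 10 16)(5 14 11)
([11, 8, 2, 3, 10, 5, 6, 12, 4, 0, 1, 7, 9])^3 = [12, 10, 2, 3, 8, 5, 6, 0, 1, 7, 4, 9, 11]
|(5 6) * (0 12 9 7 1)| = |(0 12 9 7 1)(5 6)| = 10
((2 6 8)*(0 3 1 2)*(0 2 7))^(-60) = ((0 3 1 7)(2 6 8))^(-60) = (8)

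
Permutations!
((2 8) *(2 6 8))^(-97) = (6 8)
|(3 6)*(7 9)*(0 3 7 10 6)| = 4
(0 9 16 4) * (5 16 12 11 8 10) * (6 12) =[9, 1, 2, 3, 0, 16, 12, 7, 10, 6, 5, 8, 11, 13, 14, 15, 4] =(0 9 6 12 11 8 10 5 16 4)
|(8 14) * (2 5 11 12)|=|(2 5 11 12)(8 14)|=4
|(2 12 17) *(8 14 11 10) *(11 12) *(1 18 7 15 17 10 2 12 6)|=10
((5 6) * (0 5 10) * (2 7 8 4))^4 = ((0 5 6 10)(2 7 8 4))^4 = (10)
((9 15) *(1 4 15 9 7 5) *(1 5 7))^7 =(1 4 15)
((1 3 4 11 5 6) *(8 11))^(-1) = ((1 3 4 8 11 5 6))^(-1) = (1 6 5 11 8 4 3)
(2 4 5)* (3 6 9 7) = (2 4 5)(3 6 9 7) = [0, 1, 4, 6, 5, 2, 9, 3, 8, 7]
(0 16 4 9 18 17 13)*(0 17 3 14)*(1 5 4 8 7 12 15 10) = [16, 5, 2, 14, 9, 4, 6, 12, 7, 18, 1, 11, 15, 17, 0, 10, 8, 13, 3] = (0 16 8 7 12 15 10 1 5 4 9 18 3 14)(13 17)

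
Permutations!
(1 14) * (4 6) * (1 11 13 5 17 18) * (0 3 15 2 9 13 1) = (0 3 15 2 9 13 5 17 18)(1 14 11)(4 6) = [3, 14, 9, 15, 6, 17, 4, 7, 8, 13, 10, 1, 12, 5, 11, 2, 16, 18, 0]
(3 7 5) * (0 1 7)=(0 1 7 5 3)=[1, 7, 2, 0, 4, 3, 6, 5]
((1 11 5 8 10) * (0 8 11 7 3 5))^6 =(0 5 7 10)(1 8 11 3)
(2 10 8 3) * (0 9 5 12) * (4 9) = (0 4 9 5 12)(2 10 8 3) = [4, 1, 10, 2, 9, 12, 6, 7, 3, 5, 8, 11, 0]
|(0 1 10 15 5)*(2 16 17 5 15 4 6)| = |(0 1 10 4 6 2 16 17 5)| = 9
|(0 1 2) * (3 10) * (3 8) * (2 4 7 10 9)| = |(0 1 4 7 10 8 3 9 2)| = 9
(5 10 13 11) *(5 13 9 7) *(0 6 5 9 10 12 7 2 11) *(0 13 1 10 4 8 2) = [6, 10, 11, 3, 8, 12, 5, 9, 2, 0, 4, 1, 7, 13] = (13)(0 6 5 12 7 9)(1 10 4 8 2 11)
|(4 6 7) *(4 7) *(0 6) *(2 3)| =|(7)(0 6 4)(2 3)| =6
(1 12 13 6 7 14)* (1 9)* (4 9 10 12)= (1 4 9)(6 7 14 10 12 13)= [0, 4, 2, 3, 9, 5, 7, 14, 8, 1, 12, 11, 13, 6, 10]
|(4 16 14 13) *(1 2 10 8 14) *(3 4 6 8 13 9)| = 11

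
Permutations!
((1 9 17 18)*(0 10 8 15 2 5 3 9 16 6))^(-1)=((0 10 8 15 2 5 3 9 17 18 1 16 6))^(-1)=(0 6 16 1 18 17 9 3 5 2 15 8 10)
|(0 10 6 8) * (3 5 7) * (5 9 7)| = 12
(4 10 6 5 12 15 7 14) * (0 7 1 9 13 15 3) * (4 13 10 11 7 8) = (0 8 4 11 7 14 13 15 1 9 10 6 5 12 3) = [8, 9, 2, 0, 11, 12, 5, 14, 4, 10, 6, 7, 3, 15, 13, 1]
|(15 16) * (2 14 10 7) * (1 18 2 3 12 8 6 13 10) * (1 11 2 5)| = |(1 18 5)(2 14 11)(3 12 8 6 13 10 7)(15 16)| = 42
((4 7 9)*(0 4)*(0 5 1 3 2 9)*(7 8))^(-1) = (0 7 8 4)(1 5 9 2 3)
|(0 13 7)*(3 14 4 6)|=12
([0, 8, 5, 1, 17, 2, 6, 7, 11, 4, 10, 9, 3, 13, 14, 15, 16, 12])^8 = [0, 1, 2, 3, 4, 5, 6, 7, 8, 9, 10, 11, 12, 13, 14, 15, 16, 17]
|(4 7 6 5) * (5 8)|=5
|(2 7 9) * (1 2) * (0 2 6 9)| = |(0 2 7)(1 6 9)| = 3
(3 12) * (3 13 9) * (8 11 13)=(3 12 8 11 13 9)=[0, 1, 2, 12, 4, 5, 6, 7, 11, 3, 10, 13, 8, 9]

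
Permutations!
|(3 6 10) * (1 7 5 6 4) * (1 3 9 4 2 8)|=10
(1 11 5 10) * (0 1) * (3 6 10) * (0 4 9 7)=(0 1 11 5 3 6 10 4 9 7)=[1, 11, 2, 6, 9, 3, 10, 0, 8, 7, 4, 5]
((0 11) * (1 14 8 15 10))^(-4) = ((0 11)(1 14 8 15 10))^(-4) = (1 14 8 15 10)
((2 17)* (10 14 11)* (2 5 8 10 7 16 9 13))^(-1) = (2 13 9 16 7 11 14 10 8 5 17)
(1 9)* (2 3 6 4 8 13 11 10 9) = (1 2 3 6 4 8 13 11 10 9) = [0, 2, 3, 6, 8, 5, 4, 7, 13, 1, 9, 10, 12, 11]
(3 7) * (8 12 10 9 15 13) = (3 7)(8 12 10 9 15 13) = [0, 1, 2, 7, 4, 5, 6, 3, 12, 15, 9, 11, 10, 8, 14, 13]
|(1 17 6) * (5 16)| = 6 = |(1 17 6)(5 16)|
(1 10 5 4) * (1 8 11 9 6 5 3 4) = (1 10 3 4 8 11 9 6 5) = [0, 10, 2, 4, 8, 1, 5, 7, 11, 6, 3, 9]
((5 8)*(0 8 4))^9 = (0 8 5 4)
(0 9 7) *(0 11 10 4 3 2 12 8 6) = [9, 1, 12, 2, 3, 5, 0, 11, 6, 7, 4, 10, 8] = (0 9 7 11 10 4 3 2 12 8 6)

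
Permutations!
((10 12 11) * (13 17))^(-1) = (10 11 12)(13 17)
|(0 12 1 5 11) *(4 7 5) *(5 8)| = |(0 12 1 4 7 8 5 11)| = 8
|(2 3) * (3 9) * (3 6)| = |(2 9 6 3)| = 4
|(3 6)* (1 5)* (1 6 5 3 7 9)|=6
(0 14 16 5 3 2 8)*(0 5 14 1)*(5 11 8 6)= (0 1)(2 6 5 3)(8 11)(14 16)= [1, 0, 6, 2, 4, 3, 5, 7, 11, 9, 10, 8, 12, 13, 16, 15, 14]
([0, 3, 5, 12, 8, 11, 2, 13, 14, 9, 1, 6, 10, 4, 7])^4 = (4 13 7 14 8)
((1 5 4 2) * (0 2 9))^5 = (0 9 4 5 1 2)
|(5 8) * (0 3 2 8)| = |(0 3 2 8 5)| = 5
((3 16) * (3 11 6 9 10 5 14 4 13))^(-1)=((3 16 11 6 9 10 5 14 4 13))^(-1)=(3 13 4 14 5 10 9 6 11 16)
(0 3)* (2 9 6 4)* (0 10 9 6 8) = (0 3 10 9 8)(2 6 4) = [3, 1, 6, 10, 2, 5, 4, 7, 0, 8, 9]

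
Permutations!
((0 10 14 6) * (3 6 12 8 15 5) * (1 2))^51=((0 10 14 12 8 15 5 3 6)(1 2))^51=(0 5 12)(1 2)(3 8 10)(6 15 14)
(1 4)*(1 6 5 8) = (1 4 6 5 8) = [0, 4, 2, 3, 6, 8, 5, 7, 1]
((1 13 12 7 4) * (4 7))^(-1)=((1 13 12 4))^(-1)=(1 4 12 13)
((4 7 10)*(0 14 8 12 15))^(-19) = ((0 14 8 12 15)(4 7 10))^(-19) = (0 14 8 12 15)(4 10 7)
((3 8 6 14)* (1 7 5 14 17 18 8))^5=(6 17 18 8)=((1 7 5 14 3)(6 17 18 8))^5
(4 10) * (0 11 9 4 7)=[11, 1, 2, 3, 10, 5, 6, 0, 8, 4, 7, 9]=(0 11 9 4 10 7)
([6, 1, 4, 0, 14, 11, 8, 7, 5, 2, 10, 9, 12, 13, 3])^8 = (0 14 2 11 8)(3 4 9 5 6)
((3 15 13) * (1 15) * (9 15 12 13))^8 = ((1 12 13 3)(9 15))^8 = (15)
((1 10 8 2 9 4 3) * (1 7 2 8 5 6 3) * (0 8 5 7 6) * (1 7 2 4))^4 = (10)(0 8 5)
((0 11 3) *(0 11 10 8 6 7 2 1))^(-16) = (11)(0 2 6 10 1 7 8)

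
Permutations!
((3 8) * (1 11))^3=((1 11)(3 8))^3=(1 11)(3 8)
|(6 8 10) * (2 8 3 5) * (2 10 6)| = |(2 8 6 3 5 10)| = 6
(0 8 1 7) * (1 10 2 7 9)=(0 8 10 2 7)(1 9)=[8, 9, 7, 3, 4, 5, 6, 0, 10, 1, 2]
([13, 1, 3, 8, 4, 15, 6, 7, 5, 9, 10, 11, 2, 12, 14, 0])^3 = (0 2 5 13 3 15 12 8)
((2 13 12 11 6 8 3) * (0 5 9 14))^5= ((0 5 9 14)(2 13 12 11 6 8 3))^5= (0 5 9 14)(2 8 11 13 3 6 12)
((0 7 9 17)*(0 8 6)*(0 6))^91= (0 7 9 17 8)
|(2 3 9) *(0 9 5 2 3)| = 5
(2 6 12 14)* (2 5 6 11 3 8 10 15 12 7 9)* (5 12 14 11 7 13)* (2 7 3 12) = (2 3 8 10 15 14)(5 6 13)(7 9)(11 12) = [0, 1, 3, 8, 4, 6, 13, 9, 10, 7, 15, 12, 11, 5, 2, 14]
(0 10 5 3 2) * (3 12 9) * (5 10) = (0 5 12 9 3 2) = [5, 1, 0, 2, 4, 12, 6, 7, 8, 3, 10, 11, 9]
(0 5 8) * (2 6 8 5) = (0 2 6 8) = [2, 1, 6, 3, 4, 5, 8, 7, 0]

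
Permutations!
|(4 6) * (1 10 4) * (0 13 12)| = 12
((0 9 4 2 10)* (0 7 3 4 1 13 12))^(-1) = (0 12 13 1 9)(2 4 3 7 10)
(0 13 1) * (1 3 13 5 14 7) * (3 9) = (0 5 14 7 1)(3 13 9) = [5, 0, 2, 13, 4, 14, 6, 1, 8, 3, 10, 11, 12, 9, 7]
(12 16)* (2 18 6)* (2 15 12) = [0, 1, 18, 3, 4, 5, 15, 7, 8, 9, 10, 11, 16, 13, 14, 12, 2, 17, 6] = (2 18 6 15 12 16)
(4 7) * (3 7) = (3 7 4) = [0, 1, 2, 7, 3, 5, 6, 4]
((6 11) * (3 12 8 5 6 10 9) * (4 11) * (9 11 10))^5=(3 4 12 10 8 11 5 9 6)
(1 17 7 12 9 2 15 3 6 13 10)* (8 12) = (1 17 7 8 12 9 2 15 3 6 13 10) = [0, 17, 15, 6, 4, 5, 13, 8, 12, 2, 1, 11, 9, 10, 14, 3, 16, 7]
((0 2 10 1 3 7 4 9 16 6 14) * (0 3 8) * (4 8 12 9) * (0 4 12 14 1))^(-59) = (0 2 10)(1 14 3 7 8 4 12 9 16 6)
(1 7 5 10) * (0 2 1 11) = [2, 7, 1, 3, 4, 10, 6, 5, 8, 9, 11, 0] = (0 2 1 7 5 10 11)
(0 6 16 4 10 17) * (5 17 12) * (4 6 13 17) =[13, 1, 2, 3, 10, 4, 16, 7, 8, 9, 12, 11, 5, 17, 14, 15, 6, 0] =(0 13 17)(4 10 12 5)(6 16)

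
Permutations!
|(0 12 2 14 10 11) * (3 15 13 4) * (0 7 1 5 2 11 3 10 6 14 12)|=30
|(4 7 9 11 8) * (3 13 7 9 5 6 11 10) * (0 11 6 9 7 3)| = |(0 11 8 4 7 5 9 10)(3 13)| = 8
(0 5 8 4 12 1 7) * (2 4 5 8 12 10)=(0 8 5 12 1 7)(2 4 10)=[8, 7, 4, 3, 10, 12, 6, 0, 5, 9, 2, 11, 1]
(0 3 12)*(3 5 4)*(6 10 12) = [5, 1, 2, 6, 3, 4, 10, 7, 8, 9, 12, 11, 0] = (0 5 4 3 6 10 12)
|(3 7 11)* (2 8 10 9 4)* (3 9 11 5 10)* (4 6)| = 10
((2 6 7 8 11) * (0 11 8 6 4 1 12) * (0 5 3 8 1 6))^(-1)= ((0 11 2 4 6 7)(1 12 5 3 8))^(-1)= (0 7 6 4 2 11)(1 8 3 5 12)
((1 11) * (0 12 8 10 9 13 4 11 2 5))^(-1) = ((0 12 8 10 9 13 4 11 1 2 5))^(-1) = (0 5 2 1 11 4 13 9 10 8 12)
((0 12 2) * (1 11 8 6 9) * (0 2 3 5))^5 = (0 12 3 5)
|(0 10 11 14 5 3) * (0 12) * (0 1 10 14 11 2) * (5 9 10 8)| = 5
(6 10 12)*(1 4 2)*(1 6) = (1 4 2 6 10 12) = [0, 4, 6, 3, 2, 5, 10, 7, 8, 9, 12, 11, 1]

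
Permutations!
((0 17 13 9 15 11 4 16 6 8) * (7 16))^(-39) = (0 11 8 15 6 9 16 13 7 17 4)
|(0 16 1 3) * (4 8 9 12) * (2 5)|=|(0 16 1 3)(2 5)(4 8 9 12)|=4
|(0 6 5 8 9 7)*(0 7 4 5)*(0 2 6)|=|(2 6)(4 5 8 9)|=4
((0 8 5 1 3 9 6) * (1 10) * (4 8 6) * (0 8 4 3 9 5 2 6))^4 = ((1 9 3 5 10)(2 6 8))^4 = (1 10 5 3 9)(2 6 8)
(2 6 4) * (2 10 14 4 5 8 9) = (2 6 5 8 9)(4 10 14) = [0, 1, 6, 3, 10, 8, 5, 7, 9, 2, 14, 11, 12, 13, 4]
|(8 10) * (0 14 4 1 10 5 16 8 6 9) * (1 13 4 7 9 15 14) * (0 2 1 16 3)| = |(0 16 8 5 3)(1 10 6 15 14 7 9 2)(4 13)| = 40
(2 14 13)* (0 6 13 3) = (0 6 13 2 14 3) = [6, 1, 14, 0, 4, 5, 13, 7, 8, 9, 10, 11, 12, 2, 3]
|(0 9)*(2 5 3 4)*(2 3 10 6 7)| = |(0 9)(2 5 10 6 7)(3 4)| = 10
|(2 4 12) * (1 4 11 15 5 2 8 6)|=20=|(1 4 12 8 6)(2 11 15 5)|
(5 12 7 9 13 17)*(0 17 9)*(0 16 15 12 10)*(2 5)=[17, 1, 5, 3, 4, 10, 6, 16, 8, 13, 0, 11, 7, 9, 14, 12, 15, 2]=(0 17 2 5 10)(7 16 15 12)(9 13)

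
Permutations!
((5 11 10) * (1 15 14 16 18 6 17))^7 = ((1 15 14 16 18 6 17)(5 11 10))^7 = (18)(5 11 10)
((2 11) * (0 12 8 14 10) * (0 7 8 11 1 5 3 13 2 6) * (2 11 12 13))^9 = (0 13 11 6)(1 5 3 2)(7 8 14 10)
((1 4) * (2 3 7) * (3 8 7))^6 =((1 4)(2 8 7))^6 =(8)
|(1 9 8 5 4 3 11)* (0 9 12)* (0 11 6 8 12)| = 5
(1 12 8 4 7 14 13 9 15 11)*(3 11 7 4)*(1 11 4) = (1 12 8 3 4)(7 14 13 9 15) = [0, 12, 2, 4, 1, 5, 6, 14, 3, 15, 10, 11, 8, 9, 13, 7]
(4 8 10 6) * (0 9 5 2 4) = (0 9 5 2 4 8 10 6) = [9, 1, 4, 3, 8, 2, 0, 7, 10, 5, 6]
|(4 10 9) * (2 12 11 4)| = |(2 12 11 4 10 9)| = 6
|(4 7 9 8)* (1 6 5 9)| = 7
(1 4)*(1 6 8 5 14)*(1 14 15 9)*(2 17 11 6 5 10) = (1 4 5 15 9)(2 17 11 6 8 10) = [0, 4, 17, 3, 5, 15, 8, 7, 10, 1, 2, 6, 12, 13, 14, 9, 16, 11]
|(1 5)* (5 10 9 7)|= 5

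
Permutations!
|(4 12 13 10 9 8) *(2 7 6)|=6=|(2 7 6)(4 12 13 10 9 8)|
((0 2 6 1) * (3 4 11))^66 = (11)(0 6)(1 2)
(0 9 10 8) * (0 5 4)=(0 9 10 8 5 4)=[9, 1, 2, 3, 0, 4, 6, 7, 5, 10, 8]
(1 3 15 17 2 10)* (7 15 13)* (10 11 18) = (1 3 13 7 15 17 2 11 18 10) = [0, 3, 11, 13, 4, 5, 6, 15, 8, 9, 1, 18, 12, 7, 14, 17, 16, 2, 10]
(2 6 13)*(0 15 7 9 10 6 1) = (0 15 7 9 10 6 13 2 1) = [15, 0, 1, 3, 4, 5, 13, 9, 8, 10, 6, 11, 12, 2, 14, 7]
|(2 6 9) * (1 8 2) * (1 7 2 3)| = 12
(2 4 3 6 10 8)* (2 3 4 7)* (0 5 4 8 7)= (0 5 4 8 3 6 10 7 2)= [5, 1, 0, 6, 8, 4, 10, 2, 3, 9, 7]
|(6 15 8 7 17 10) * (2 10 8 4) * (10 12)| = |(2 12 10 6 15 4)(7 17 8)| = 6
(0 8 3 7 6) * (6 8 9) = (0 9 6)(3 7 8) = [9, 1, 2, 7, 4, 5, 0, 8, 3, 6]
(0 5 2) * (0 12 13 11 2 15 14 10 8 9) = [5, 1, 12, 3, 4, 15, 6, 7, 9, 0, 8, 2, 13, 11, 10, 14] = (0 5 15 14 10 8 9)(2 12 13 11)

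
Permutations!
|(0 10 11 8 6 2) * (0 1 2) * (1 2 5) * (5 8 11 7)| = |(11)(0 10 7 5 1 8 6)| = 7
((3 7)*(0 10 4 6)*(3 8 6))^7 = (10)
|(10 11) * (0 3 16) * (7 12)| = 6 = |(0 3 16)(7 12)(10 11)|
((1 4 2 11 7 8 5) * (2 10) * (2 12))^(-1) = ((1 4 10 12 2 11 7 8 5))^(-1) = (1 5 8 7 11 2 12 10 4)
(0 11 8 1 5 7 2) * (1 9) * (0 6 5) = (0 11 8 9 1)(2 6 5 7) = [11, 0, 6, 3, 4, 7, 5, 2, 9, 1, 10, 8]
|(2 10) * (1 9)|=|(1 9)(2 10)|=2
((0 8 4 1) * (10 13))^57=(0 8 4 1)(10 13)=((0 8 4 1)(10 13))^57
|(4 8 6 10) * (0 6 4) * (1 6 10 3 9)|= 4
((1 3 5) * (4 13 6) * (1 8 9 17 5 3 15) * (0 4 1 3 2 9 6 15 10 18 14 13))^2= (1 18 13 3 9 5 6 10 14 15 2 17 8)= ((0 4)(1 10 18 14 13 15 3 2 9 17 5 8 6))^2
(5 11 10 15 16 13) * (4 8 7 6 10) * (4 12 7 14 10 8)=(5 11 12 7 6 8 14 10 15 16 13)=[0, 1, 2, 3, 4, 11, 8, 6, 14, 9, 15, 12, 7, 5, 10, 16, 13]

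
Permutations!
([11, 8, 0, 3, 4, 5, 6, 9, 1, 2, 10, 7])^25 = [0, 8, 2, 3, 4, 5, 6, 7, 1, 9, 10, 11]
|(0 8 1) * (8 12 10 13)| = 6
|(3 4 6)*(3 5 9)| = 5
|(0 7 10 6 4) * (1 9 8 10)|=|(0 7 1 9 8 10 6 4)|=8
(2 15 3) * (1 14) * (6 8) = (1 14)(2 15 3)(6 8) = [0, 14, 15, 2, 4, 5, 8, 7, 6, 9, 10, 11, 12, 13, 1, 3]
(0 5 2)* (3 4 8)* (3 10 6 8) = (0 5 2)(3 4)(6 8 10) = [5, 1, 0, 4, 3, 2, 8, 7, 10, 9, 6]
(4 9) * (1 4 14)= (1 4 9 14)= [0, 4, 2, 3, 9, 5, 6, 7, 8, 14, 10, 11, 12, 13, 1]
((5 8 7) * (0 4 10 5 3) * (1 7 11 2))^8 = ((0 4 10 5 8 11 2 1 7 3))^8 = (0 7 2 8 10)(1 11 5 4 3)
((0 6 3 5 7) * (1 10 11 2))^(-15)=(1 10 11 2)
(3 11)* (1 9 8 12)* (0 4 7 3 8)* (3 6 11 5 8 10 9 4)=(0 3 5 8 12 1 4 7 6 11 10 9)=[3, 4, 2, 5, 7, 8, 11, 6, 12, 0, 9, 10, 1]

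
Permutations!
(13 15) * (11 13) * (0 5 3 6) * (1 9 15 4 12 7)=(0 5 3 6)(1 9 15 11 13 4 12 7)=[5, 9, 2, 6, 12, 3, 0, 1, 8, 15, 10, 13, 7, 4, 14, 11]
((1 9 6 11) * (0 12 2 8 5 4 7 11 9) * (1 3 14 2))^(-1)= (0 1 12)(2 14 3 11 7 4 5 8)(6 9)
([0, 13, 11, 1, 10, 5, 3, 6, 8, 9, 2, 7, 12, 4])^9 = (13)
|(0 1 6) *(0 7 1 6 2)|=5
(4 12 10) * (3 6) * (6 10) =[0, 1, 2, 10, 12, 5, 3, 7, 8, 9, 4, 11, 6] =(3 10 4 12 6)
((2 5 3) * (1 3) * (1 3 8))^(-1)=((1 8)(2 5 3))^(-1)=(1 8)(2 3 5)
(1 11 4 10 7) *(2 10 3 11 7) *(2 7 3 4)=(1 3 11 2 10 7)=[0, 3, 10, 11, 4, 5, 6, 1, 8, 9, 7, 2]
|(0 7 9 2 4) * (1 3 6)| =|(0 7 9 2 4)(1 3 6)| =15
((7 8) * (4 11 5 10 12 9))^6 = (12)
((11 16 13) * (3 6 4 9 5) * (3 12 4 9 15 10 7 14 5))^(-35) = ((3 6 9)(4 15 10 7 14 5 12)(11 16 13))^(-35) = (3 6 9)(11 16 13)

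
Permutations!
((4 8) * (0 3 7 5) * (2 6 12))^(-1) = ((0 3 7 5)(2 6 12)(4 8))^(-1) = (0 5 7 3)(2 12 6)(4 8)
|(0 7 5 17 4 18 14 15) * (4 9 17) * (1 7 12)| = 18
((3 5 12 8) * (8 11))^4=(3 8 11 12 5)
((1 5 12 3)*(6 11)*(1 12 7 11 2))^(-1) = ((1 5 7 11 6 2)(3 12))^(-1) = (1 2 6 11 7 5)(3 12)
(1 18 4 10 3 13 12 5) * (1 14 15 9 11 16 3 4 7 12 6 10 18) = [0, 1, 2, 13, 18, 14, 10, 12, 8, 11, 4, 16, 5, 6, 15, 9, 3, 17, 7] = (3 13 6 10 4 18 7 12 5 14 15 9 11 16)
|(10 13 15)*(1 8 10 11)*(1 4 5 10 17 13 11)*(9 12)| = 20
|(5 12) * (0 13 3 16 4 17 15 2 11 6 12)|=12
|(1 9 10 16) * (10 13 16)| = 4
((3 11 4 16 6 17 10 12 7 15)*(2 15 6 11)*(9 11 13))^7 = (2 15 3)(4 13 11 16 9)(6 10 7 17 12)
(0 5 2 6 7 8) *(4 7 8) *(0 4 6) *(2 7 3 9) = (0 5 7 6 8 4 3 9 2) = [5, 1, 0, 9, 3, 7, 8, 6, 4, 2]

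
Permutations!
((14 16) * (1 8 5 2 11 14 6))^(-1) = ((1 8 5 2 11 14 16 6))^(-1) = (1 6 16 14 11 2 5 8)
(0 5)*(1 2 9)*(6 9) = (0 5)(1 2 6 9) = [5, 2, 6, 3, 4, 0, 9, 7, 8, 1]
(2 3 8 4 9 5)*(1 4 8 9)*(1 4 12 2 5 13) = (1 12 2 3 9 13) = [0, 12, 3, 9, 4, 5, 6, 7, 8, 13, 10, 11, 2, 1]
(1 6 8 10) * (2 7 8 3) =(1 6 3 2 7 8 10) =[0, 6, 7, 2, 4, 5, 3, 8, 10, 9, 1]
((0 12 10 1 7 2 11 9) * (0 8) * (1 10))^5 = (0 11 1 8 2 12 9 7)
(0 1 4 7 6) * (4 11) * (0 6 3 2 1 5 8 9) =(0 5 8 9)(1 11 4 7 3 2) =[5, 11, 1, 2, 7, 8, 6, 3, 9, 0, 10, 4]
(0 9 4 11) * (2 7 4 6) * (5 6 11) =(0 9 11)(2 7 4 5 6) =[9, 1, 7, 3, 5, 6, 2, 4, 8, 11, 10, 0]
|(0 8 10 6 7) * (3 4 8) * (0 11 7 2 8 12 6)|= |(0 3 4 12 6 2 8 10)(7 11)|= 8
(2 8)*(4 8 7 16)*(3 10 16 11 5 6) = [0, 1, 7, 10, 8, 6, 3, 11, 2, 9, 16, 5, 12, 13, 14, 15, 4] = (2 7 11 5 6 3 10 16 4 8)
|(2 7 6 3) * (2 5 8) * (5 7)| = 3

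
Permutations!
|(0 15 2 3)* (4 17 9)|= |(0 15 2 3)(4 17 9)|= 12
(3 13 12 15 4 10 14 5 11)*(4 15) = (15)(3 13 12 4 10 14 5 11) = [0, 1, 2, 13, 10, 11, 6, 7, 8, 9, 14, 3, 4, 12, 5, 15]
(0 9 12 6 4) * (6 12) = (12)(0 9 6 4) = [9, 1, 2, 3, 0, 5, 4, 7, 8, 6, 10, 11, 12]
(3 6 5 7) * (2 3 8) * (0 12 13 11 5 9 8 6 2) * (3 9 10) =[12, 1, 9, 2, 4, 7, 10, 6, 0, 8, 3, 5, 13, 11] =(0 12 13 11 5 7 6 10 3 2 9 8)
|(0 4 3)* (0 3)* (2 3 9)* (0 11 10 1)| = |(0 4 11 10 1)(2 3 9)| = 15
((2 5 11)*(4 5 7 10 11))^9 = (2 7 10 11)(4 5)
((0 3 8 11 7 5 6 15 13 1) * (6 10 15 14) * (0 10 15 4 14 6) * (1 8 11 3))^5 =(3 13 5 11 8 15 7)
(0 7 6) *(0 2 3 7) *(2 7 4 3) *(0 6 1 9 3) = [6, 9, 2, 4, 0, 5, 7, 1, 8, 3] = (0 6 7 1 9 3 4)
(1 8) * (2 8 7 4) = (1 7 4 2 8) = [0, 7, 8, 3, 2, 5, 6, 4, 1]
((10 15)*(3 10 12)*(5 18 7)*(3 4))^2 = (3 15 4 10 12)(5 7 18)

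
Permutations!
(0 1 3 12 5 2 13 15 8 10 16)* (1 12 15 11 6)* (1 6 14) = [12, 3, 13, 15, 4, 2, 6, 7, 10, 9, 16, 14, 5, 11, 1, 8, 0] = (0 12 5 2 13 11 14 1 3 15 8 10 16)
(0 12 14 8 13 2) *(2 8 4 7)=(0 12 14 4 7 2)(8 13)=[12, 1, 0, 3, 7, 5, 6, 2, 13, 9, 10, 11, 14, 8, 4]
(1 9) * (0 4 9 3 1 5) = (0 4 9 5)(1 3) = [4, 3, 2, 1, 9, 0, 6, 7, 8, 5]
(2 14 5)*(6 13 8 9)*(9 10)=[0, 1, 14, 3, 4, 2, 13, 7, 10, 6, 9, 11, 12, 8, 5]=(2 14 5)(6 13 8 10 9)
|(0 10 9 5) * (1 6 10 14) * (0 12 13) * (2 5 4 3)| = |(0 14 1 6 10 9 4 3 2 5 12 13)| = 12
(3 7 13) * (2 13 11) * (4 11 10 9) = [0, 1, 13, 7, 11, 5, 6, 10, 8, 4, 9, 2, 12, 3] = (2 13 3 7 10 9 4 11)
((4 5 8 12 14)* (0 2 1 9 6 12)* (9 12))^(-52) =(0 14)(1 5)(2 4)(8 12)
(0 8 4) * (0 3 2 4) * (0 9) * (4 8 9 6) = [9, 1, 8, 2, 3, 5, 4, 7, 6, 0] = (0 9)(2 8 6 4 3)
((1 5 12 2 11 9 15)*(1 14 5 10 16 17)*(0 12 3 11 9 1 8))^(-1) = ((0 12 2 9 15 14 5 3 11 1 10 16 17 8))^(-1) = (0 8 17 16 10 1 11 3 5 14 15 9 2 12)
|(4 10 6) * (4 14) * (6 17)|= 5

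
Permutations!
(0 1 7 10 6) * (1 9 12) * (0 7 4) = (0 9 12 1 4)(6 7 10) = [9, 4, 2, 3, 0, 5, 7, 10, 8, 12, 6, 11, 1]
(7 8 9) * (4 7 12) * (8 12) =(4 7 12)(8 9) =[0, 1, 2, 3, 7, 5, 6, 12, 9, 8, 10, 11, 4]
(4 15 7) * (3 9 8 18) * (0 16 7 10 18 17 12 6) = (0 16 7 4 15 10 18 3 9 8 17 12 6) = [16, 1, 2, 9, 15, 5, 0, 4, 17, 8, 18, 11, 6, 13, 14, 10, 7, 12, 3]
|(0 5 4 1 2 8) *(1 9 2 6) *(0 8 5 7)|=|(0 7)(1 6)(2 5 4 9)|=4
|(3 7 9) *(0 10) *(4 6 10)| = 12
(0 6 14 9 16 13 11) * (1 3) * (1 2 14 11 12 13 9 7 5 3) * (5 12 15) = (0 6 11)(2 14 7 12 13 15 5 3)(9 16) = [6, 1, 14, 2, 4, 3, 11, 12, 8, 16, 10, 0, 13, 15, 7, 5, 9]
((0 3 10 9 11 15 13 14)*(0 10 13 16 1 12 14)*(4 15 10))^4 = (0 3 13)(1 15 14)(4 12 16)(9 11 10)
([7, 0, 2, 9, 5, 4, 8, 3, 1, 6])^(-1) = [1, 8, 2, 7, 5, 4, 9, 0, 6, 3]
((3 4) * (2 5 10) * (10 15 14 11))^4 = (2 11 15)(5 10 14)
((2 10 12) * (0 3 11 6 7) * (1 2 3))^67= (0 12 7 10 6 2 11 1 3)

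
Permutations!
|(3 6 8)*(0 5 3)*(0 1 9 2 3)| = 6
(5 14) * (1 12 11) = (1 12 11)(5 14) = [0, 12, 2, 3, 4, 14, 6, 7, 8, 9, 10, 1, 11, 13, 5]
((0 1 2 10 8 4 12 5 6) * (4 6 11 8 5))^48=(12)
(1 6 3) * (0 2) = (0 2)(1 6 3) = [2, 6, 0, 1, 4, 5, 3]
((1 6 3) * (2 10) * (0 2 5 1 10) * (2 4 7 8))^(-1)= (0 2 8 7 4)(1 5 10 3 6)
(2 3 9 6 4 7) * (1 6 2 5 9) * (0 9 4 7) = (0 9 2 3 1 6 7 5 4) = [9, 6, 3, 1, 0, 4, 7, 5, 8, 2]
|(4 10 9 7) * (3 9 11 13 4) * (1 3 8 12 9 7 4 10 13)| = 10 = |(1 3 7 8 12 9 4 13 10 11)|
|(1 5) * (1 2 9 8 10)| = 6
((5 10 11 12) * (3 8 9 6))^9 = ((3 8 9 6)(5 10 11 12))^9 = (3 8 9 6)(5 10 11 12)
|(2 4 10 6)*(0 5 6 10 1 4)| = 4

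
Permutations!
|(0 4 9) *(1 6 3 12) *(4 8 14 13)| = 12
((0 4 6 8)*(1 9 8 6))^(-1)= (0 8 9 1 4)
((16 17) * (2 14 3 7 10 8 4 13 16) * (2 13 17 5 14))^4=(3 4 5 10 13)(7 17 14 8 16)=((3 7 10 8 4 17 13 16 5 14))^4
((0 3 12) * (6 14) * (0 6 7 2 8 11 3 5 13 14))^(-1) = ((0 5 13 14 7 2 8 11 3 12 6))^(-1) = (0 6 12 3 11 8 2 7 14 13 5)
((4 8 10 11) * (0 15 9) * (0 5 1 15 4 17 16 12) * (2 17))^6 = (0 17 10)(1 9)(2 8 12)(4 16 11)(5 15)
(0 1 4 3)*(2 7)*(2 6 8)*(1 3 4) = (0 3)(2 7 6 8) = [3, 1, 7, 0, 4, 5, 8, 6, 2]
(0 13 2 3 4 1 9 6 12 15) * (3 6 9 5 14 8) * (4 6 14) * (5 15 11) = [13, 15, 14, 6, 1, 4, 12, 7, 3, 9, 10, 5, 11, 2, 8, 0] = (0 13 2 14 8 3 6 12 11 5 4 1 15)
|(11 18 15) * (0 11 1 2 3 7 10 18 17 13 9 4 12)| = |(0 11 17 13 9 4 12)(1 2 3 7 10 18 15)| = 7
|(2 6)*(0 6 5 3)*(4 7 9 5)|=|(0 6 2 4 7 9 5 3)|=8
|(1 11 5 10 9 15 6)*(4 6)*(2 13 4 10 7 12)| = |(1 11 5 7 12 2 13 4 6)(9 15 10)| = 9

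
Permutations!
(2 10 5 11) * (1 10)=(1 10 5 11 2)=[0, 10, 1, 3, 4, 11, 6, 7, 8, 9, 5, 2]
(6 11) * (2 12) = (2 12)(6 11) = [0, 1, 12, 3, 4, 5, 11, 7, 8, 9, 10, 6, 2]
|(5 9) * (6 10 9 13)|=5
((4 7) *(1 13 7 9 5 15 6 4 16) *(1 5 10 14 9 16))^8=(1 7 13)(4 15 16 6 5)(9 14 10)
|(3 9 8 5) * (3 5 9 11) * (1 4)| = |(1 4)(3 11)(8 9)| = 2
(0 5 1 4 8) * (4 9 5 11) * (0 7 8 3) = (0 11 4 3)(1 9 5)(7 8) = [11, 9, 2, 0, 3, 1, 6, 8, 7, 5, 10, 4]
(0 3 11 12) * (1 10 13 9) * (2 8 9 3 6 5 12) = (0 6 5 12)(1 10 13 3 11 2 8 9) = [6, 10, 8, 11, 4, 12, 5, 7, 9, 1, 13, 2, 0, 3]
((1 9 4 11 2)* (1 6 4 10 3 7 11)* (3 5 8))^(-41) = (1 5 7 6 9 8 11 4 10 3 2)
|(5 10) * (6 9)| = |(5 10)(6 9)| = 2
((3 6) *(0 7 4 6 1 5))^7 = (7)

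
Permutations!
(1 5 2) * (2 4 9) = (1 5 4 9 2) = [0, 5, 1, 3, 9, 4, 6, 7, 8, 2]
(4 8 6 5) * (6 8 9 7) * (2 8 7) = (2 8 7 6 5 4 9) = [0, 1, 8, 3, 9, 4, 5, 6, 7, 2]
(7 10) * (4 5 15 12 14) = (4 5 15 12 14)(7 10) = [0, 1, 2, 3, 5, 15, 6, 10, 8, 9, 7, 11, 14, 13, 4, 12]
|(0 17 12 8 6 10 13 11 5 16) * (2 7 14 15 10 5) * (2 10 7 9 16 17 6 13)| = 12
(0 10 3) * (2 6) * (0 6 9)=(0 10 3 6 2 9)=[10, 1, 9, 6, 4, 5, 2, 7, 8, 0, 3]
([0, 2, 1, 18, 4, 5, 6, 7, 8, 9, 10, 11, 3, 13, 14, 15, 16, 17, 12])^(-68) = (3 18 12)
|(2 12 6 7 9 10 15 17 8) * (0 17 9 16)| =|(0 17 8 2 12 6 7 16)(9 10 15)| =24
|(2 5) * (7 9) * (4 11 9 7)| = 6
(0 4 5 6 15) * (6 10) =(0 4 5 10 6 15) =[4, 1, 2, 3, 5, 10, 15, 7, 8, 9, 6, 11, 12, 13, 14, 0]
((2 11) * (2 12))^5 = (2 12 11)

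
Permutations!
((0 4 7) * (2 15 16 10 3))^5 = (16)(0 7 4)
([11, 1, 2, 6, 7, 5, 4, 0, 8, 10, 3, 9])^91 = (0 10 4 11 3 7 9 6)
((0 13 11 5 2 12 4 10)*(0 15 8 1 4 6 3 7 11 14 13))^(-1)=(1 8 15 10 4)(2 5 11 7 3 6 12)(13 14)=((1 4 10 15 8)(2 12 6 3 7 11 5)(13 14))^(-1)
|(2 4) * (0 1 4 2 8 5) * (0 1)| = |(1 4 8 5)| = 4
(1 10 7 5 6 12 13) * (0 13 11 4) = [13, 10, 2, 3, 0, 6, 12, 5, 8, 9, 7, 4, 11, 1] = (0 13 1 10 7 5 6 12 11 4)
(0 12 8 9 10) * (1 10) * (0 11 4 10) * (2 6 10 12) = (0 2 6 10 11 4 12 8 9 1) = [2, 0, 6, 3, 12, 5, 10, 7, 9, 1, 11, 4, 8]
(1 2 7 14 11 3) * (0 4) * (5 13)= (0 4)(1 2 7 14 11 3)(5 13)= [4, 2, 7, 1, 0, 13, 6, 14, 8, 9, 10, 3, 12, 5, 11]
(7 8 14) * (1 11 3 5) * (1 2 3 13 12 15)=(1 11 13 12 15)(2 3 5)(7 8 14)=[0, 11, 3, 5, 4, 2, 6, 8, 14, 9, 10, 13, 15, 12, 7, 1]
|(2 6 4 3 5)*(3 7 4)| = |(2 6 3 5)(4 7)| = 4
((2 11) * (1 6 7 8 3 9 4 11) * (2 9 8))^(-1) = ((1 6 7 2)(3 8)(4 11 9))^(-1) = (1 2 7 6)(3 8)(4 9 11)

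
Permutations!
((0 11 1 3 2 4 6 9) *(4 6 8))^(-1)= ((0 11 1 3 2 6 9)(4 8))^(-1)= (0 9 6 2 3 1 11)(4 8)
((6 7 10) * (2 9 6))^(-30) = (10)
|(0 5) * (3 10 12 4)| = |(0 5)(3 10 12 4)| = 4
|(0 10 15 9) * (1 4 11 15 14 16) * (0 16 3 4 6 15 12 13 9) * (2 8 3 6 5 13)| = |(0 10 14 6 15)(1 5 13 9 16)(2 8 3 4 11 12)| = 30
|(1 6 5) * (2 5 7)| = 5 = |(1 6 7 2 5)|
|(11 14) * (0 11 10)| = 4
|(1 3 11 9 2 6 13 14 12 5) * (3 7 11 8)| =10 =|(1 7 11 9 2 6 13 14 12 5)(3 8)|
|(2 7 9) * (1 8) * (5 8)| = |(1 5 8)(2 7 9)| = 3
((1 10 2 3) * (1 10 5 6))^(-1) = (1 6 5)(2 10 3) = ((1 5 6)(2 3 10))^(-1)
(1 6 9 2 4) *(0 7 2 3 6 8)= (0 7 2 4 1 8)(3 6 9)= [7, 8, 4, 6, 1, 5, 9, 2, 0, 3]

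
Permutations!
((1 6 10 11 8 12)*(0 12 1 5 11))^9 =(0 12 5 11 8 1 6 10)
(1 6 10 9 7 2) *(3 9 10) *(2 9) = (10)(1 6 3 2)(7 9) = [0, 6, 1, 2, 4, 5, 3, 9, 8, 7, 10]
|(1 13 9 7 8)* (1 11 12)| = |(1 13 9 7 8 11 12)| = 7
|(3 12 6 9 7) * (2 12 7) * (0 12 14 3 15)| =|(0 12 6 9 2 14 3 7 15)| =9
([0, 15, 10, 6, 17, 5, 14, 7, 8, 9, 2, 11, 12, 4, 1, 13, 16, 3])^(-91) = (1 3 13 14 17 15 6 4)(2 10)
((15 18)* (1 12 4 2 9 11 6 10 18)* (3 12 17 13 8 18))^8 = ((1 17 13 8 18 15)(2 9 11 6 10 3 12 4))^8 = (1 13 18)(8 15 17)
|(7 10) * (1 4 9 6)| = |(1 4 9 6)(7 10)| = 4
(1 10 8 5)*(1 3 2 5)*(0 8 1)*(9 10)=[8, 9, 5, 2, 4, 3, 6, 7, 0, 10, 1]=(0 8)(1 9 10)(2 5 3)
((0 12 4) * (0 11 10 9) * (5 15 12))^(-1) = ((0 5 15 12 4 11 10 9))^(-1) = (0 9 10 11 4 12 15 5)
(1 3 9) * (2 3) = (1 2 3 9) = [0, 2, 3, 9, 4, 5, 6, 7, 8, 1]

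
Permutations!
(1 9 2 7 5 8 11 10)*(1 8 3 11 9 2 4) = (1 2 7 5 3 11 10 8 9 4) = [0, 2, 7, 11, 1, 3, 6, 5, 9, 4, 8, 10]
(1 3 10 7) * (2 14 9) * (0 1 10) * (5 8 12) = (0 1 3)(2 14 9)(5 8 12)(7 10) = [1, 3, 14, 0, 4, 8, 6, 10, 12, 2, 7, 11, 5, 13, 9]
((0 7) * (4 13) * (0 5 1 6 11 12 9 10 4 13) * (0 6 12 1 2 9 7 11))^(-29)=(13)(0 7 10 11 5 4 1 2 6 12 9)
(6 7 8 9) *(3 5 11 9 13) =(3 5 11 9 6 7 8 13) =[0, 1, 2, 5, 4, 11, 7, 8, 13, 6, 10, 9, 12, 3]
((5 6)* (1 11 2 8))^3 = ((1 11 2 8)(5 6))^3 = (1 8 2 11)(5 6)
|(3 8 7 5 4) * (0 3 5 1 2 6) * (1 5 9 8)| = 5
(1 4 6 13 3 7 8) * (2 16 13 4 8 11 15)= [0, 8, 16, 7, 6, 5, 4, 11, 1, 9, 10, 15, 12, 3, 14, 2, 13]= (1 8)(2 16 13 3 7 11 15)(4 6)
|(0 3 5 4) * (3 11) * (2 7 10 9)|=|(0 11 3 5 4)(2 7 10 9)|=20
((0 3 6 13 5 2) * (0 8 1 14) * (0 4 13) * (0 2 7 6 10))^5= (0 10 3)(1 7 14 6 4 2 13 8 5)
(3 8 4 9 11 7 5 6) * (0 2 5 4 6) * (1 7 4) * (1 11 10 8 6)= [2, 7, 5, 6, 9, 0, 3, 11, 1, 10, 8, 4]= (0 2 5)(1 7 11 4 9 10 8)(3 6)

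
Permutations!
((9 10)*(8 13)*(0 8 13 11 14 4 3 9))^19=((0 8 11 14 4 3 9 10))^19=(0 14 9 8 4 10 11 3)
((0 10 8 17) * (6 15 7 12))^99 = (0 17 8 10)(6 12 7 15)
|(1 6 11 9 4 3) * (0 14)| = 6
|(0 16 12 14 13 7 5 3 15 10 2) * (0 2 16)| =9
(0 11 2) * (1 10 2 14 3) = (0 11 14 3 1 10 2) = [11, 10, 0, 1, 4, 5, 6, 7, 8, 9, 2, 14, 12, 13, 3]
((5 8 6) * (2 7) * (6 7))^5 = (8)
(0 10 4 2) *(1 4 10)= (10)(0 1 4 2)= [1, 4, 0, 3, 2, 5, 6, 7, 8, 9, 10]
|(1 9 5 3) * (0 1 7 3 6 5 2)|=4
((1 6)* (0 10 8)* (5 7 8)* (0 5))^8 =(10)(5 8 7)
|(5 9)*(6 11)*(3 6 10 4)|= 10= |(3 6 11 10 4)(5 9)|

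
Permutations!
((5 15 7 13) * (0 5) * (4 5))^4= (0 7 5)(4 13 15)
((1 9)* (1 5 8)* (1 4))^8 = ((1 9 5 8 4))^8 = (1 8 9 4 5)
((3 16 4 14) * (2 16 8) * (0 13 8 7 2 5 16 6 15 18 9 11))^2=(0 8 16 14 7 6 18 11 13 5 4 3 2 15 9)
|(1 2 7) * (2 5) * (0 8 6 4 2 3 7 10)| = 12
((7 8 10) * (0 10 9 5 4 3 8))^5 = ((0 10 7)(3 8 9 5 4))^5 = (0 7 10)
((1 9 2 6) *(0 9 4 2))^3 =((0 9)(1 4 2 6))^3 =(0 9)(1 6 2 4)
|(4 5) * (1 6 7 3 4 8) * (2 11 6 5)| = 6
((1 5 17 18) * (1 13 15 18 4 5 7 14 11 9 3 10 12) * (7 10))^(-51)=(18)(3 9 11 14 7)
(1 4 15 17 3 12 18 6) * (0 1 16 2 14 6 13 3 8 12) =(0 1 4 15 17 8 12 18 13 3)(2 14 6 16) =[1, 4, 14, 0, 15, 5, 16, 7, 12, 9, 10, 11, 18, 3, 6, 17, 2, 8, 13]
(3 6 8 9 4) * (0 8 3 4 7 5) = (0 8 9 7 5)(3 6) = [8, 1, 2, 6, 4, 0, 3, 5, 9, 7]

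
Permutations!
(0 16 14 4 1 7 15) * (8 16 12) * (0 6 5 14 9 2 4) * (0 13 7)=[12, 0, 4, 3, 1, 14, 5, 15, 16, 2, 10, 11, 8, 7, 13, 6, 9]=(0 12 8 16 9 2 4 1)(5 14 13 7 15 6)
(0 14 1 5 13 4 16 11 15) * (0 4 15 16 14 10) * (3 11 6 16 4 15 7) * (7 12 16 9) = (0 10)(1 5 13 12 16 6 9 7 3 11 4 14) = [10, 5, 2, 11, 14, 13, 9, 3, 8, 7, 0, 4, 16, 12, 1, 15, 6]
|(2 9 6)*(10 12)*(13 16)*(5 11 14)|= |(2 9 6)(5 11 14)(10 12)(13 16)|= 6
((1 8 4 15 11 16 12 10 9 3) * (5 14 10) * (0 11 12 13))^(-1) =(0 13 16 11)(1 3 9 10 14 5 12 15 4 8)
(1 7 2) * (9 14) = (1 7 2)(9 14) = [0, 7, 1, 3, 4, 5, 6, 2, 8, 14, 10, 11, 12, 13, 9]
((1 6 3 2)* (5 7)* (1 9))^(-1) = ((1 6 3 2 9)(5 7))^(-1) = (1 9 2 3 6)(5 7)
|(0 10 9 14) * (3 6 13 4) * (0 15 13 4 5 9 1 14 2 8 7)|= 33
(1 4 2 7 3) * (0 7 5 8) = (0 7 3 1 4 2 5 8) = [7, 4, 5, 1, 2, 8, 6, 3, 0]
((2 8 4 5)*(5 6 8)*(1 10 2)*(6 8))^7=((1 10 2 5)(4 8))^7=(1 5 2 10)(4 8)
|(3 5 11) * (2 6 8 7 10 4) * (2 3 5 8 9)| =|(2 6 9)(3 8 7 10 4)(5 11)| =30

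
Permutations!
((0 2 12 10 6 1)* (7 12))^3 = (0 12 1 7 6 2 10)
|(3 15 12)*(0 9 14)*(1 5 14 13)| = |(0 9 13 1 5 14)(3 15 12)| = 6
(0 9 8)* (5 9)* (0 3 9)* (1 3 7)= (0 5)(1 3 9 8 7)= [5, 3, 2, 9, 4, 0, 6, 1, 7, 8]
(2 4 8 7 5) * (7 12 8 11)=(2 4 11 7 5)(8 12)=[0, 1, 4, 3, 11, 2, 6, 5, 12, 9, 10, 7, 8]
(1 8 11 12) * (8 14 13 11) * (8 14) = (1 8 14 13 11 12) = [0, 8, 2, 3, 4, 5, 6, 7, 14, 9, 10, 12, 1, 11, 13]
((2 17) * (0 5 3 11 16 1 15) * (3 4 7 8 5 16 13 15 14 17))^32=((0 16 1 14 17 2 3 11 13 15)(4 7 8 5))^32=(0 1 17 3 13)(2 11 15 16 14)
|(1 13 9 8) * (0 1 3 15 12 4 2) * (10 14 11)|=30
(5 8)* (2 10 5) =(2 10 5 8) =[0, 1, 10, 3, 4, 8, 6, 7, 2, 9, 5]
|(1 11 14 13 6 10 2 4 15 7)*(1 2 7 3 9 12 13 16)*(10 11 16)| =12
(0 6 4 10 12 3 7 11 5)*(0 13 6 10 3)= (0 10 12)(3 7 11 5 13 6 4)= [10, 1, 2, 7, 3, 13, 4, 11, 8, 9, 12, 5, 0, 6]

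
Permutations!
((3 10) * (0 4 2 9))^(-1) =(0 9 2 4)(3 10)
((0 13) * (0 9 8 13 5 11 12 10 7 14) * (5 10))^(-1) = ((0 10 7 14)(5 11 12)(8 13 9))^(-1) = (0 14 7 10)(5 12 11)(8 9 13)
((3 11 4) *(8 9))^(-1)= ((3 11 4)(8 9))^(-1)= (3 4 11)(8 9)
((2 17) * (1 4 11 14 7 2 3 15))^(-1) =((1 4 11 14 7 2 17 3 15))^(-1) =(1 15 3 17 2 7 14 11 4)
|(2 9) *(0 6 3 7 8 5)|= 6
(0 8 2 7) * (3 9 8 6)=(0 6 3 9 8 2 7)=[6, 1, 7, 9, 4, 5, 3, 0, 2, 8]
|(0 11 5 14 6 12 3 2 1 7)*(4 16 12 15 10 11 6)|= 14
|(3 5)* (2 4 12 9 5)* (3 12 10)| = |(2 4 10 3)(5 12 9)| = 12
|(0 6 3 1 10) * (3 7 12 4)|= 8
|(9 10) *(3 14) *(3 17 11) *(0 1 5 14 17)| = |(0 1 5 14)(3 17 11)(9 10)| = 12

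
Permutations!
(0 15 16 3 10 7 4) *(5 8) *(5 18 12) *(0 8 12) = (0 15 16 3 10 7 4 8 18)(5 12) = [15, 1, 2, 10, 8, 12, 6, 4, 18, 9, 7, 11, 5, 13, 14, 16, 3, 17, 0]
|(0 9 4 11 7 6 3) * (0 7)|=12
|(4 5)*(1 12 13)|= 6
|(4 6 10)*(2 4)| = |(2 4 6 10)| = 4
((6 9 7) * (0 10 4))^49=((0 10 4)(6 9 7))^49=(0 10 4)(6 9 7)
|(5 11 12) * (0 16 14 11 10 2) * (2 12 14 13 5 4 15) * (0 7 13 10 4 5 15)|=12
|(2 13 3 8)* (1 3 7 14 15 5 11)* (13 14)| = 8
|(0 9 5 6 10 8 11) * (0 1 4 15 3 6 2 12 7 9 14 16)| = 120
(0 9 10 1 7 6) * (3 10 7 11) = (0 9 7 6)(1 11 3 10) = [9, 11, 2, 10, 4, 5, 0, 6, 8, 7, 1, 3]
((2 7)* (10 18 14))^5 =((2 7)(10 18 14))^5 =(2 7)(10 14 18)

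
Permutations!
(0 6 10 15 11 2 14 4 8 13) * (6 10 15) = (0 10 6 15 11 2 14 4 8 13) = [10, 1, 14, 3, 8, 5, 15, 7, 13, 9, 6, 2, 12, 0, 4, 11]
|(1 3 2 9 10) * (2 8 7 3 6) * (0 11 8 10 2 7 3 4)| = |(0 11 8 3 10 1 6 7 4)(2 9)| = 18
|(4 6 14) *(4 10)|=|(4 6 14 10)|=4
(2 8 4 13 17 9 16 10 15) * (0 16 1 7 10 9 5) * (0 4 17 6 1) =(0 16 9)(1 7 10 15 2 8 17 5 4 13 6) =[16, 7, 8, 3, 13, 4, 1, 10, 17, 0, 15, 11, 12, 6, 14, 2, 9, 5]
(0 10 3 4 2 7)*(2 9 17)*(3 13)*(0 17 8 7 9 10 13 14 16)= [13, 1, 9, 4, 10, 5, 6, 17, 7, 8, 14, 11, 12, 3, 16, 15, 0, 2]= (0 13 3 4 10 14 16)(2 9 8 7 17)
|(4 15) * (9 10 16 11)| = 4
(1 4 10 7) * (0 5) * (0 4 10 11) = (0 5 4 11)(1 10 7) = [5, 10, 2, 3, 11, 4, 6, 1, 8, 9, 7, 0]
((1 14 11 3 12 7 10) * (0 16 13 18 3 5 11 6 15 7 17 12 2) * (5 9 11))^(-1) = ((0 16 13 18 3 2)(1 14 6 15 7 10)(9 11)(12 17))^(-1) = (0 2 3 18 13 16)(1 10 7 15 6 14)(9 11)(12 17)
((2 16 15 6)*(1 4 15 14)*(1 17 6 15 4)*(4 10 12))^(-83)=(2 14 6 16 17)(4 10 12)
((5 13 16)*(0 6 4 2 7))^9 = (16)(0 7 2 4 6)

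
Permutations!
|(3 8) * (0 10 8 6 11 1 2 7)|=9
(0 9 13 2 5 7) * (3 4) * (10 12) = (0 9 13 2 5 7)(3 4)(10 12) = [9, 1, 5, 4, 3, 7, 6, 0, 8, 13, 12, 11, 10, 2]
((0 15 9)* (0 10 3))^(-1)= (0 3 10 9 15)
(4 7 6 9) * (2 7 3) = (2 7 6 9 4 3) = [0, 1, 7, 2, 3, 5, 9, 6, 8, 4]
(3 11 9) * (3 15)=[0, 1, 2, 11, 4, 5, 6, 7, 8, 15, 10, 9, 12, 13, 14, 3]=(3 11 9 15)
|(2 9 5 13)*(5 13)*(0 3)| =6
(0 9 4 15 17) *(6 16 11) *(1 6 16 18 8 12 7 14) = [9, 6, 2, 3, 15, 5, 18, 14, 12, 4, 10, 16, 7, 13, 1, 17, 11, 0, 8] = (0 9 4 15 17)(1 6 18 8 12 7 14)(11 16)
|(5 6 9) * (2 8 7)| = |(2 8 7)(5 6 9)| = 3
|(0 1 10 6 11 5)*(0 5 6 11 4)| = 6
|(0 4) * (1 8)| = 2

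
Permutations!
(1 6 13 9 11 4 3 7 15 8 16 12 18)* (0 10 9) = (0 10 9 11 4 3 7 15 8 16 12 18 1 6 13) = [10, 6, 2, 7, 3, 5, 13, 15, 16, 11, 9, 4, 18, 0, 14, 8, 12, 17, 1]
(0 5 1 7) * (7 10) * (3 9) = (0 5 1 10 7)(3 9) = [5, 10, 2, 9, 4, 1, 6, 0, 8, 3, 7]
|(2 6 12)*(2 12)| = 2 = |(12)(2 6)|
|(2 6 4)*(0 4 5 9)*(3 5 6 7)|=|(0 4 2 7 3 5 9)|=7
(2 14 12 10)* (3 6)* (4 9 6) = (2 14 12 10)(3 4 9 6) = [0, 1, 14, 4, 9, 5, 3, 7, 8, 6, 2, 11, 10, 13, 12]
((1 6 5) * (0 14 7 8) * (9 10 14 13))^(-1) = ((0 13 9 10 14 7 8)(1 6 5))^(-1) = (0 8 7 14 10 9 13)(1 5 6)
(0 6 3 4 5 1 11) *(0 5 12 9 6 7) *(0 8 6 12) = (0 7 8 6 3 4)(1 11 5)(9 12) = [7, 11, 2, 4, 0, 1, 3, 8, 6, 12, 10, 5, 9]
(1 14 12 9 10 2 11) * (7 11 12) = [0, 14, 12, 3, 4, 5, 6, 11, 8, 10, 2, 1, 9, 13, 7] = (1 14 7 11)(2 12 9 10)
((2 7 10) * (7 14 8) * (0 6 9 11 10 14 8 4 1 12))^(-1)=(0 12 1 4 14 7 8 2 10 11 9 6)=((0 6 9 11 10 2 8 7 14 4 1 12))^(-1)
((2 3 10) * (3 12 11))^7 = ((2 12 11 3 10))^7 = (2 11 10 12 3)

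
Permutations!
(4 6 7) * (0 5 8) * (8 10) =[5, 1, 2, 3, 6, 10, 7, 4, 0, 9, 8] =(0 5 10 8)(4 6 7)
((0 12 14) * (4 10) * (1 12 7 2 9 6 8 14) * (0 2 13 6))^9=(0 7 13 6 8 14 2 9)(1 12)(4 10)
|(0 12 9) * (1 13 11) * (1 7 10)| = 15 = |(0 12 9)(1 13 11 7 10)|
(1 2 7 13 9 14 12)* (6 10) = (1 2 7 13 9 14 12)(6 10) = [0, 2, 7, 3, 4, 5, 10, 13, 8, 14, 6, 11, 1, 9, 12]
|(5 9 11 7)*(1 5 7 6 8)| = |(1 5 9 11 6 8)| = 6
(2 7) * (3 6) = (2 7)(3 6) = [0, 1, 7, 6, 4, 5, 3, 2]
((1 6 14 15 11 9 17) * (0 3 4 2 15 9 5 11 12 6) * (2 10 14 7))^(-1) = (0 1 17 9 14 10 4 3)(2 7 6 12 15)(5 11) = ((0 3 4 10 14 9 17 1)(2 15 12 6 7)(5 11))^(-1)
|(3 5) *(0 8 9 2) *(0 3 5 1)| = |(0 8 9 2 3 1)| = 6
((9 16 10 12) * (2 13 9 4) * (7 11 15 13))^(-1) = (2 4 12 10 16 9 13 15 11 7) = ((2 7 11 15 13 9 16 10 12 4))^(-1)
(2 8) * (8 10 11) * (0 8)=(0 8 2 10 11)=[8, 1, 10, 3, 4, 5, 6, 7, 2, 9, 11, 0]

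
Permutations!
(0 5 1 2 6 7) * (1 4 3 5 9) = (0 9 1 2 6 7)(3 5 4) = [9, 2, 6, 5, 3, 4, 7, 0, 8, 1]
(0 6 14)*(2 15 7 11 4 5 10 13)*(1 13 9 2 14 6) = (0 1 13 14)(2 15 7 11 4 5 10 9) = [1, 13, 15, 3, 5, 10, 6, 11, 8, 2, 9, 4, 12, 14, 0, 7]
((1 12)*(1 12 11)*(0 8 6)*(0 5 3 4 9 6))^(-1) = ((12)(0 8)(1 11)(3 4 9 6 5))^(-1) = (12)(0 8)(1 11)(3 5 6 9 4)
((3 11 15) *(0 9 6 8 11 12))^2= ((0 9 6 8 11 15 3 12))^2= (0 6 11 3)(8 15 12 9)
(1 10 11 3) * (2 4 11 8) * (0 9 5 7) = [9, 10, 4, 1, 11, 7, 6, 0, 2, 5, 8, 3] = (0 9 5 7)(1 10 8 2 4 11 3)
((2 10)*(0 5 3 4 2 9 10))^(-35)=(9 10)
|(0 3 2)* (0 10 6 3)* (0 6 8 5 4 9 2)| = 6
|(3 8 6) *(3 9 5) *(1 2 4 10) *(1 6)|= |(1 2 4 10 6 9 5 3 8)|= 9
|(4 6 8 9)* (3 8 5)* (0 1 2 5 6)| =|(0 1 2 5 3 8 9 4)| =8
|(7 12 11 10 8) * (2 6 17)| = |(2 6 17)(7 12 11 10 8)| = 15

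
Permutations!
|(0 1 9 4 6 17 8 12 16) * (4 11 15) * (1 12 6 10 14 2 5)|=|(0 12 16)(1 9 11 15 4 10 14 2 5)(6 17 8)|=9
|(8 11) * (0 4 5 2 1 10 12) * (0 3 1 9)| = 20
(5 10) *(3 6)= [0, 1, 2, 6, 4, 10, 3, 7, 8, 9, 5]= (3 6)(5 10)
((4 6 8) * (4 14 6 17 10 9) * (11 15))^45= ((4 17 10 9)(6 8 14)(11 15))^45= (4 17 10 9)(11 15)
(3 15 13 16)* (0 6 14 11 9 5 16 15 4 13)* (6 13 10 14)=(0 13 15)(3 4 10 14 11 9 5 16)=[13, 1, 2, 4, 10, 16, 6, 7, 8, 5, 14, 9, 12, 15, 11, 0, 3]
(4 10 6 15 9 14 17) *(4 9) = (4 10 6 15)(9 14 17) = [0, 1, 2, 3, 10, 5, 15, 7, 8, 14, 6, 11, 12, 13, 17, 4, 16, 9]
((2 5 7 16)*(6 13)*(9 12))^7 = ((2 5 7 16)(6 13)(9 12))^7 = (2 16 7 5)(6 13)(9 12)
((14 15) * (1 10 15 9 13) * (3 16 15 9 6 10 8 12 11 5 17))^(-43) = (1 13 9 10 6 14 15 16 3 17 5 11 12 8)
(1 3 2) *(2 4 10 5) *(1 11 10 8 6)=(1 3 4 8 6)(2 11 10 5)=[0, 3, 11, 4, 8, 2, 1, 7, 6, 9, 5, 10]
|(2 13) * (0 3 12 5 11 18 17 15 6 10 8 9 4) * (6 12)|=42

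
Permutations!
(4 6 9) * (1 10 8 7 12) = (1 10 8 7 12)(4 6 9) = [0, 10, 2, 3, 6, 5, 9, 12, 7, 4, 8, 11, 1]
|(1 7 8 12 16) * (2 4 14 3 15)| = 5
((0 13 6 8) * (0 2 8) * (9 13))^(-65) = ((0 9 13 6)(2 8))^(-65) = (0 6 13 9)(2 8)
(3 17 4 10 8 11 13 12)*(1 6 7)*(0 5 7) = (0 5 7 1 6)(3 17 4 10 8 11 13 12) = [5, 6, 2, 17, 10, 7, 0, 1, 11, 9, 8, 13, 3, 12, 14, 15, 16, 4]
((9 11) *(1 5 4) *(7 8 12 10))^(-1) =((1 5 4)(7 8 12 10)(9 11))^(-1) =(1 4 5)(7 10 12 8)(9 11)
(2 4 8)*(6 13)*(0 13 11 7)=(0 13 6 11 7)(2 4 8)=[13, 1, 4, 3, 8, 5, 11, 0, 2, 9, 10, 7, 12, 6]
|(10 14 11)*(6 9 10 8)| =|(6 9 10 14 11 8)| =6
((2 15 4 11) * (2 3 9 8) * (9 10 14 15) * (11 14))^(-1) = (2 8 9)(3 11 10)(4 15 14)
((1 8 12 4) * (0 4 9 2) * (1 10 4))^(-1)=((0 1 8 12 9 2)(4 10))^(-1)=(0 2 9 12 8 1)(4 10)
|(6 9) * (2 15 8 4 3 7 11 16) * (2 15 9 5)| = 28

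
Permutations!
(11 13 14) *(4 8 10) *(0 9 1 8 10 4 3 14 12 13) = (0 9 1 8 4 10 3 14 11)(12 13) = [9, 8, 2, 14, 10, 5, 6, 7, 4, 1, 3, 0, 13, 12, 11]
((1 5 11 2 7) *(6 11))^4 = (1 2 6)(5 7 11)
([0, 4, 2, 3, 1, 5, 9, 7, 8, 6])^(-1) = (1 4)(6 9)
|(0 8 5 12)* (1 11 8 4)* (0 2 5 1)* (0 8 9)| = 6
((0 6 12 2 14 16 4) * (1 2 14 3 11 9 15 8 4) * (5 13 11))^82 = (0 3 4 2 8 1 15 16 9 14 11 12 13 6 5)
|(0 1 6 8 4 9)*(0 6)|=4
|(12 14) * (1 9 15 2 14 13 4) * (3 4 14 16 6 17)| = 9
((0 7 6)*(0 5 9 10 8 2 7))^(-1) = (2 8 10 9 5 6 7)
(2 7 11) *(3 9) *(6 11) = [0, 1, 7, 9, 4, 5, 11, 6, 8, 3, 10, 2] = (2 7 6 11)(3 9)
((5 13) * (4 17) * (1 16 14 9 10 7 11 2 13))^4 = (17)(1 10 13 14 11)(2 16 7 5 9)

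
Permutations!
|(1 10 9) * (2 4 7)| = |(1 10 9)(2 4 7)| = 3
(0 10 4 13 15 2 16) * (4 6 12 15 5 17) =(0 10 6 12 15 2 16)(4 13 5 17) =[10, 1, 16, 3, 13, 17, 12, 7, 8, 9, 6, 11, 15, 5, 14, 2, 0, 4]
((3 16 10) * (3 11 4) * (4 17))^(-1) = (3 4 17 11 10 16)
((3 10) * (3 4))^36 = (10)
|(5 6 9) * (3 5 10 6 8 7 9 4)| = 8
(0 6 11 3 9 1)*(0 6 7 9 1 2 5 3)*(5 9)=(0 7 5 3 1 6 11)(2 9)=[7, 6, 9, 1, 4, 3, 11, 5, 8, 2, 10, 0]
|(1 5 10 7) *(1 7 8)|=|(1 5 10 8)|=4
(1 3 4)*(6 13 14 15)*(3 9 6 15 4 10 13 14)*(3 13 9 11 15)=(1 11 15 3 10 9 6 14 4)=[0, 11, 2, 10, 1, 5, 14, 7, 8, 6, 9, 15, 12, 13, 4, 3]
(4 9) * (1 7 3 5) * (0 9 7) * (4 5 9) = (0 4 7 3 9 5 1) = [4, 0, 2, 9, 7, 1, 6, 3, 8, 5]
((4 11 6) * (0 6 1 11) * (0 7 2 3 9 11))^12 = ((0 6 4 7 2 3 9 11 1))^12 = (0 7 9)(1 4 3)(2 11 6)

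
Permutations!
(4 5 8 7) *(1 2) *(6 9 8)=(1 2)(4 5 6 9 8 7)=[0, 2, 1, 3, 5, 6, 9, 4, 7, 8]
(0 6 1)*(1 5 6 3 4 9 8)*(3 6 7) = (0 6 5 7 3 4 9 8 1) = [6, 0, 2, 4, 9, 7, 5, 3, 1, 8]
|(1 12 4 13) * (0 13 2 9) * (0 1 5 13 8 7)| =30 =|(0 8 7)(1 12 4 2 9)(5 13)|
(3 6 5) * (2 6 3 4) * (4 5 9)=[0, 1, 6, 3, 2, 5, 9, 7, 8, 4]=(2 6 9 4)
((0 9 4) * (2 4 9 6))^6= ((9)(0 6 2 4))^6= (9)(0 2)(4 6)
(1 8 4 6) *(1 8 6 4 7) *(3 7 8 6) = (8)(1 3 7) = [0, 3, 2, 7, 4, 5, 6, 1, 8]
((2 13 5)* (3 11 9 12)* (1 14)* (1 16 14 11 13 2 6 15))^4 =(16)(1 3 15 12 6 9 5 11 13)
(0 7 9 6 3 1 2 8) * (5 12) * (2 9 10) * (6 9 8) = (0 7 10 2 6 3 1 8)(5 12) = [7, 8, 6, 1, 4, 12, 3, 10, 0, 9, 2, 11, 5]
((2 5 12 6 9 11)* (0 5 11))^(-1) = (0 9 6 12 5)(2 11)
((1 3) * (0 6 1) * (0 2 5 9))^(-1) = (0 9 5 2 3 1 6)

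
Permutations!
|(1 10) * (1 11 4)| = |(1 10 11 4)| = 4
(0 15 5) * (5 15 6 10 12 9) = [6, 1, 2, 3, 4, 0, 10, 7, 8, 5, 12, 11, 9, 13, 14, 15] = (15)(0 6 10 12 9 5)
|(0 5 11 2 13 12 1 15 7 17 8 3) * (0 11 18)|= 30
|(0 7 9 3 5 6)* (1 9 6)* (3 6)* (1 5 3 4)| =6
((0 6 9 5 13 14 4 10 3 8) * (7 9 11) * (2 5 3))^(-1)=((0 6 11 7 9 3 8)(2 5 13 14 4 10))^(-1)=(0 8 3 9 7 11 6)(2 10 4 14 13 5)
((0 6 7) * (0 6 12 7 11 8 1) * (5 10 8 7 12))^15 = ((12)(0 5 10 8 1)(6 11 7))^15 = (12)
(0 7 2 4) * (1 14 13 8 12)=[7, 14, 4, 3, 0, 5, 6, 2, 12, 9, 10, 11, 1, 8, 13]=(0 7 2 4)(1 14 13 8 12)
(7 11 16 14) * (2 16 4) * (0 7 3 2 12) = [7, 1, 16, 2, 12, 5, 6, 11, 8, 9, 10, 4, 0, 13, 3, 15, 14] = (0 7 11 4 12)(2 16 14 3)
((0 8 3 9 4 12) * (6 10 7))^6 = ((0 8 3 9 4 12)(6 10 7))^6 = (12)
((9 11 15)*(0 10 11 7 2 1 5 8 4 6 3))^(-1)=(0 3 6 4 8 5 1 2 7 9 15 11 10)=((0 10 11 15 9 7 2 1 5 8 4 6 3))^(-1)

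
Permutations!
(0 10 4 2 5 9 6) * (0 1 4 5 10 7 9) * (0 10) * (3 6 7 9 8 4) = [9, 3, 0, 6, 2, 10, 1, 8, 4, 7, 5] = (0 9 7 8 4 2)(1 3 6)(5 10)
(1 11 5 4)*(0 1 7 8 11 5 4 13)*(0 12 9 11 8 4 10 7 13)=[1, 5, 2, 3, 13, 0, 6, 4, 8, 11, 7, 10, 9, 12]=(0 1 5)(4 13 12 9 11 10 7)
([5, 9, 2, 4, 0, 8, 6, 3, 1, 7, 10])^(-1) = [4, 8, 2, 7, 3, 0, 6, 9, 5, 1, 10]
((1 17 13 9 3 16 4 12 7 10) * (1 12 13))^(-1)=(1 17)(3 9 13 4 16)(7 12 10)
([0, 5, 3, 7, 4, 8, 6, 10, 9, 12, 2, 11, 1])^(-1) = [0, 12, 10, 2, 4, 1, 6, 3, 5, 8, 7, 11, 9]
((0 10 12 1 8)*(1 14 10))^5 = (0 8 1)(10 14 12)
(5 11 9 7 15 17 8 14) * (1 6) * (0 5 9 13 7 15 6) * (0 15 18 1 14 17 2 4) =(0 5 11 13 7 6 14 9 18 1 15 2 4)(8 17) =[5, 15, 4, 3, 0, 11, 14, 6, 17, 18, 10, 13, 12, 7, 9, 2, 16, 8, 1]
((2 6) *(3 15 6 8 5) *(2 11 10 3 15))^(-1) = (2 3 10 11 6 15 5 8)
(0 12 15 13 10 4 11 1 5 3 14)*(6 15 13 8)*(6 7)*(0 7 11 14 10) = (0 12 13)(1 5 3 10 4 14 7 6 15 8 11) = [12, 5, 2, 10, 14, 3, 15, 6, 11, 9, 4, 1, 13, 0, 7, 8]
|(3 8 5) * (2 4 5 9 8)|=4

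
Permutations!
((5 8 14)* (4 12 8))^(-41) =((4 12 8 14 5))^(-41) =(4 5 14 8 12)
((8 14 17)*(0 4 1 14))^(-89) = (0 4 1 14 17 8)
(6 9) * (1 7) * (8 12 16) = (1 7)(6 9)(8 12 16) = [0, 7, 2, 3, 4, 5, 9, 1, 12, 6, 10, 11, 16, 13, 14, 15, 8]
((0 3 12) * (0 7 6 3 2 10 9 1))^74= ((0 2 10 9 1)(3 12 7 6))^74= (0 1 9 10 2)(3 7)(6 12)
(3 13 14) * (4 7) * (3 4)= (3 13 14 4 7)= [0, 1, 2, 13, 7, 5, 6, 3, 8, 9, 10, 11, 12, 14, 4]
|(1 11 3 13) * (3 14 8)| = 6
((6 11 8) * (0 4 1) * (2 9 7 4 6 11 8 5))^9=(0 1 4 7 9 2 5 11 8 6)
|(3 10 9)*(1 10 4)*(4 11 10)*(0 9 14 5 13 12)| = |(0 9 3 11 10 14 5 13 12)(1 4)| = 18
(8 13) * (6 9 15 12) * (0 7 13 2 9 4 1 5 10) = (0 7 13 8 2 9 15 12 6 4 1 5 10) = [7, 5, 9, 3, 1, 10, 4, 13, 2, 15, 0, 11, 6, 8, 14, 12]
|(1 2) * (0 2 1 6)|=3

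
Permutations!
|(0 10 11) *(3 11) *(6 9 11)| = |(0 10 3 6 9 11)| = 6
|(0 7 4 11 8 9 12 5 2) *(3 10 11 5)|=|(0 7 4 5 2)(3 10 11 8 9 12)|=30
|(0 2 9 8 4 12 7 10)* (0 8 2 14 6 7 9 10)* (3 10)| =28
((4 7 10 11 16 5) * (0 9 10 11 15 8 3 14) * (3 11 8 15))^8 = ((0 9 10 3 14)(4 7 8 11 16 5))^8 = (0 3 9 14 10)(4 8 16)(5 7 11)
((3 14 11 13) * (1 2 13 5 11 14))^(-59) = ((14)(1 2 13 3)(5 11))^(-59) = (14)(1 2 13 3)(5 11)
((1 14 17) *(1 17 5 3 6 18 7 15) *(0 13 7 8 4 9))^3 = ((0 13 7 15 1 14 5 3 6 18 8 4 9))^3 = (0 15 5 18 9 7 14 6 4 13 1 3 8)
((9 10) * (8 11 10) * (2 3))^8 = ((2 3)(8 11 10 9))^8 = (11)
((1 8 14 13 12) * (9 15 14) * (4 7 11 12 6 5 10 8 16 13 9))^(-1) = ((1 16 13 6 5 10 8 4 7 11 12)(9 15 14))^(-1) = (1 12 11 7 4 8 10 5 6 13 16)(9 14 15)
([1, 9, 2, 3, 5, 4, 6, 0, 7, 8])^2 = (0 9 7 1 8)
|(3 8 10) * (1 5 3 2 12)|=7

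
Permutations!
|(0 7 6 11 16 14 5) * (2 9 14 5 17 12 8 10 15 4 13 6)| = 16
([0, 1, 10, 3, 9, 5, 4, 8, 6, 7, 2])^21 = (2 10)(4 9 7 8 6)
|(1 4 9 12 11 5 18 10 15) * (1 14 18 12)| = |(1 4 9)(5 12 11)(10 15 14 18)| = 12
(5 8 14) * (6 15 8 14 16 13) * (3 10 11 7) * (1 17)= (1 17)(3 10 11 7)(5 14)(6 15 8 16 13)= [0, 17, 2, 10, 4, 14, 15, 3, 16, 9, 11, 7, 12, 6, 5, 8, 13, 1]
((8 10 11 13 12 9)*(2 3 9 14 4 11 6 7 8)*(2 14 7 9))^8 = ((2 3)(4 11 13 12 7 8 10 6 9 14))^8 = (4 9 10 7 13)(6 8 12 11 14)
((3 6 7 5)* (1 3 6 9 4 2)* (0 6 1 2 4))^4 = ((0 6 7 5 1 3 9))^4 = (0 1 6 3 7 9 5)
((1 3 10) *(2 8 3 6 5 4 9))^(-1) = (1 10 3 8 2 9 4 5 6)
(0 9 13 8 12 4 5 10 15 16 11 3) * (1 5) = [9, 5, 2, 0, 1, 10, 6, 7, 12, 13, 15, 3, 4, 8, 14, 16, 11] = (0 9 13 8 12 4 1 5 10 15 16 11 3)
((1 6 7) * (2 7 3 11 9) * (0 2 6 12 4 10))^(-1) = ((0 2 7 1 12 4 10)(3 11 9 6))^(-1) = (0 10 4 12 1 7 2)(3 6 9 11)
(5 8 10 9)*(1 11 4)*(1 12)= [0, 11, 2, 3, 12, 8, 6, 7, 10, 5, 9, 4, 1]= (1 11 4 12)(5 8 10 9)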